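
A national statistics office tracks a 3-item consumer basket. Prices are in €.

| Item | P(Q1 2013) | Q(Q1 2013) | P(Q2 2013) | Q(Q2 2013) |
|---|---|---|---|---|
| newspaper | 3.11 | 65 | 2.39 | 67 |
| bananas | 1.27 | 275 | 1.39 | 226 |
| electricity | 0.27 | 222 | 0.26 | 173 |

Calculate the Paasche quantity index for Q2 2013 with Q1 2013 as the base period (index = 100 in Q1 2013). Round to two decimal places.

87.22

Paasche quantity index uses current-period prices as weights.
ΣP(Q2 2013)·Q(Q2 2013) = 2.39×67 + 1.39×226 + 0.26×173 = 160.13 + 314.14 + 44.98 = 519.25
ΣP(Q2 2013)·Q(Q1 2013) = 2.39×65 + 1.39×275 + 0.26×222 = 155.35 + 382.25 + 57.72 = 595.32
Index = 519.25 / 595.32 × 100 = 87.2220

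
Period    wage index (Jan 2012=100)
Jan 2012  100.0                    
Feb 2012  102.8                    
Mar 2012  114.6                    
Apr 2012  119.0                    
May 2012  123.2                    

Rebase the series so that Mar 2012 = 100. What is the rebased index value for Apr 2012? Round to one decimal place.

Rebased(Apr 2012) = 119.0 / 114.6 × 100 = 103.8394

103.8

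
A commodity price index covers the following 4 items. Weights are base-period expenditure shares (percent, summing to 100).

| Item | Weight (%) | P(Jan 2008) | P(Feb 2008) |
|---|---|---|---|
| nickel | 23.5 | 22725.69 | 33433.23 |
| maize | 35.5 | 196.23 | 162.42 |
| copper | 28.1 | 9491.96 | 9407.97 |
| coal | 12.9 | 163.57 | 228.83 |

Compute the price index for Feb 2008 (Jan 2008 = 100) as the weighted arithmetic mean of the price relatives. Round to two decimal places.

nickel: 23.5 × (33433.23/22725.69) = 23.5 × 1.471165 = 34.5724
maize: 35.5 × (162.42/196.23) = 35.5 × 0.827702 = 29.3834
copper: 28.1 × (9407.97/9491.96) = 28.1 × 0.991151 = 27.8514
coal: 12.9 × (228.83/163.57) = 12.9 × 1.398973 = 18.0468
Index = Σ wᵢ·(p₁ᵢ/p₀ᵢ) = 34.5724 + 29.3834 + 27.8514 + 18.0468 = 109.8539

109.85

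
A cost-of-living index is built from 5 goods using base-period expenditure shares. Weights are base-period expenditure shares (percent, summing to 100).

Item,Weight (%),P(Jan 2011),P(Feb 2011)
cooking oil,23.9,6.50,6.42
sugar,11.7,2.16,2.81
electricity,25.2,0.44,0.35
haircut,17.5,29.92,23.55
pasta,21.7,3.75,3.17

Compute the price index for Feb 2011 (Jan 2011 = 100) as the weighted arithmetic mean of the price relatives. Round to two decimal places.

cooking oil: 23.9 × (6.42/6.50) = 23.9 × 0.987692 = 23.6058
sugar: 11.7 × (2.81/2.16) = 11.7 × 1.300926 = 15.2208
electricity: 25.2 × (0.35/0.44) = 25.2 × 0.795455 = 20.0455
haircut: 17.5 × (23.55/29.92) = 17.5 × 0.787099 = 13.7742
pasta: 21.7 × (3.17/3.75) = 21.7 × 0.845333 = 18.3437
Index = Σ wᵢ·(p₁ᵢ/p₀ᵢ) = 23.6058 + 15.2208 + 20.0455 + 13.7742 + 18.3437 = 90.9901

90.99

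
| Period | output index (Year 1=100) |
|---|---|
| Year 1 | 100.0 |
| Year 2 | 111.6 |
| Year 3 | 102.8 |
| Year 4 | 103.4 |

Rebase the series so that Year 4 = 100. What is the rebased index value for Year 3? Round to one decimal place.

Rebased(Year 3) = 102.8 / 103.4 × 100 = 99.4197

99.4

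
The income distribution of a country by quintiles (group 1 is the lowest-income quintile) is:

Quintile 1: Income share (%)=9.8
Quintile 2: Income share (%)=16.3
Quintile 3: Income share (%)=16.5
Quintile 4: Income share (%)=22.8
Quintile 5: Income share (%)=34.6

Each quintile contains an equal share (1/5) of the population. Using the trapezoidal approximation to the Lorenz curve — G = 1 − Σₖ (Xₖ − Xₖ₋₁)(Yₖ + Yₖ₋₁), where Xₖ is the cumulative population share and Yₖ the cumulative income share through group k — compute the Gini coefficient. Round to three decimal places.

0.224

Cumulative income shares Yₖ: 0.0980, 0.2610, 0.4260, 0.6540, 1.0000
Σ (Xₖ−Xₖ₋₁)(Yₖ+Yₖ₋₁) = (1/5)(0.0980+0.0000) + (1/5)(0.2610+0.0980) + (1/5)(0.4260+0.2610) + (1/5)(0.6540+0.4260) + (1/5)(1.0000+0.6540)
  = 0.0196 + 0.0718 + 0.1374 + 0.2160 + 0.3308 = 0.7756
G = 1 − 0.7756 = 0.2244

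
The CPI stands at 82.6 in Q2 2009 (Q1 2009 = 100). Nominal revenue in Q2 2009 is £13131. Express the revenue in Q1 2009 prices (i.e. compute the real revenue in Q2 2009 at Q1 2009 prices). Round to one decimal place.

15897.1

Real = Nominal ÷ (Index/100) = 13131 ÷ (82.6/100)
     = 13131 ÷ 0.826 = 15897.0944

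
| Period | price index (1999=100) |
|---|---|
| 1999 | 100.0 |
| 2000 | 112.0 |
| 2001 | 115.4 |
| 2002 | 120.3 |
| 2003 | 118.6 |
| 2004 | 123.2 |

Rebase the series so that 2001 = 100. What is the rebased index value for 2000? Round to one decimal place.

Rebased(2000) = 112.0 / 115.4 × 100 = 97.0537

97.1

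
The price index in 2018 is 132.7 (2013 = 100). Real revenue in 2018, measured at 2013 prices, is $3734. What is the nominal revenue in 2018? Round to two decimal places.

4955.02

Nominal = Real × (Index/100) = 3734 × (132.7/100)
        = 3734 × 1.327 = 4955.0180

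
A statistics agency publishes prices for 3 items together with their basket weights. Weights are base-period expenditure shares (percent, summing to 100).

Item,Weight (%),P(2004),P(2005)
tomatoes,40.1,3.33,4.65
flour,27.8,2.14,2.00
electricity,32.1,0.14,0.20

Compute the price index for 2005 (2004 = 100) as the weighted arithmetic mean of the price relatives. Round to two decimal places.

127.83

tomatoes: 40.1 × (4.65/3.33) = 40.1 × 1.396396 = 55.9955
flour: 27.8 × (2.00/2.14) = 27.8 × 0.934579 = 25.9813
electricity: 32.1 × (0.20/0.14) = 32.1 × 1.428571 = 45.8571
Index = Σ wᵢ·(p₁ᵢ/p₀ᵢ) = 55.9955 + 25.9813 + 45.8571 = 127.8339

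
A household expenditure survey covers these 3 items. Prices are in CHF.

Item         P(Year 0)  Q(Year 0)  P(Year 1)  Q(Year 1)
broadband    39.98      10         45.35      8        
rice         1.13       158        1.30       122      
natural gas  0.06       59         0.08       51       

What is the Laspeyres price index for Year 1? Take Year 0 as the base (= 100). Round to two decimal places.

Laspeyres price index uses base-period quantities as weights.
ΣP(Year 1)·Q(Year 0) = 45.35×10 + 1.30×158 + 0.08×59 = 453.5 + 205.4 + 4.72 = 663.62
ΣP(Year 0)·Q(Year 0) = 39.98×10 + 1.13×158 + 0.06×59 = 399.8 + 178.54 + 3.54 = 581.88
Index = 663.62 / 581.88 × 100 = 114.0476

114.05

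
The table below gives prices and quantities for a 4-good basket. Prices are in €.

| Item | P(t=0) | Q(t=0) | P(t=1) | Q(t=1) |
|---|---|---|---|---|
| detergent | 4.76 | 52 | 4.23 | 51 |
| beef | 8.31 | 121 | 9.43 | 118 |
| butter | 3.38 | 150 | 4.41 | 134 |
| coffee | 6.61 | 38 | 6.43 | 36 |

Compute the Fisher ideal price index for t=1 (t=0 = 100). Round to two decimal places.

112.54

Laspeyres component (base-period weights):
ΣP(t=1)Q(t=0) = 4.23×52 + 9.43×121 + 4.41×150 + 6.43×38 = 219.96 + 1141.03 + 661.5 + 244.34 = 2266.83
ΣP(t=0)Q(t=0) = 4.76×52 + 8.31×121 + 3.38×150 + 6.61×38 = 247.52 + 1005.51 + 507 + 251.18 = 2011.21
L = 2266.83 / 2011.21 × 100 = 112.7098
Paasche component (current-period weights):
ΣP(t=1)Q(t=1) = 4.23×51 + 9.43×118 + 4.41×134 + 6.43×36 = 215.73 + 1112.74 + 590.94 + 231.48 = 2150.89
ΣP(t=0)Q(t=1) = 4.76×51 + 8.31×118 + 3.38×134 + 6.61×36 = 242.76 + 980.58 + 452.92 + 237.96 = 1914.22
P = 2150.89 / 1914.22 × 100 = 112.3638
Fisher = √(L × P) = √(112.7098 × 112.3638) = 112.5366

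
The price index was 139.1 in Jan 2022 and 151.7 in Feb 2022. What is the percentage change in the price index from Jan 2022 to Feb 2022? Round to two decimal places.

Change = (151.7 − 139.1) / 139.1 × 100
       = 12.6 / 139.1 × 100 = 9.0582%

9.06%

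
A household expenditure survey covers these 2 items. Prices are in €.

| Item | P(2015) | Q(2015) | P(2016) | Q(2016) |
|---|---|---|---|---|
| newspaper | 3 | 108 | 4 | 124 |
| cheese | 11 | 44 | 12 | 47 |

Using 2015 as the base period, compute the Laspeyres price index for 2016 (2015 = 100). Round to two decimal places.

Laspeyres price index uses base-period quantities as weights.
ΣP(2016)·Q(2015) = 4×108 + 12×44 = 432 + 528 = 960
ΣP(2015)·Q(2015) = 3×108 + 11×44 = 324 + 484 = 808
Index = 960 / 808 × 100 = 118.8119

118.81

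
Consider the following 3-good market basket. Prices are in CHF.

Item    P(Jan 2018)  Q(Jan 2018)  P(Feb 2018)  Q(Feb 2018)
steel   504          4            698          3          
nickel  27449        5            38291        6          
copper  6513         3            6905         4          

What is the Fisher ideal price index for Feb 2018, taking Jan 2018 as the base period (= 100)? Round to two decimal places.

Laspeyres component (base-period weights):
ΣP(Feb 2018)Q(Jan 2018) = 698×4 + 38291×5 + 6905×3 = 2792 + 191455 + 20715 = 214962
ΣP(Jan 2018)Q(Jan 2018) = 504×4 + 27449×5 + 6513×3 = 2016 + 137245 + 19539 = 158800
L = 214962 / 158800 × 100 = 135.3665
Paasche component (current-period weights):
ΣP(Feb 2018)Q(Feb 2018) = 698×3 + 38291×6 + 6905×4 = 2094 + 229746 + 27620 = 259460
ΣP(Jan 2018)Q(Feb 2018) = 504×3 + 27449×6 + 6513×4 = 1512 + 164694 + 26052 = 192258
P = 259460 / 192258 × 100 = 134.9541
Fisher = √(L × P) = √(135.3665 × 134.9541) = 135.1601

135.16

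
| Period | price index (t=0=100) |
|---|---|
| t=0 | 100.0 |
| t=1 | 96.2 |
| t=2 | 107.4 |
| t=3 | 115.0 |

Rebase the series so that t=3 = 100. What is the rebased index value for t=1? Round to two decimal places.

83.65

Rebased(t=1) = 96.2 / 115.0 × 100 = 83.6522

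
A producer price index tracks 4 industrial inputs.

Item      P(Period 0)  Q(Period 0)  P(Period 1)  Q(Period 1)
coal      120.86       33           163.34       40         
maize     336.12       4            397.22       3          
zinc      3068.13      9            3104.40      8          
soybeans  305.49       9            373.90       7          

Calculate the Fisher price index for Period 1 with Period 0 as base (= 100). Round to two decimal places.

Laspeyres component (base-period weights):
ΣP(Period 1)Q(Period 0) = 163.34×33 + 397.22×4 + 3104.40×9 + 373.90×9 = 5390.22 + 1588.88 + 27939.6 + 3365.1 = 38283.8
ΣP(Period 0)Q(Period 0) = 120.86×33 + 336.12×4 + 3068.13×9 + 305.49×9 = 3988.38 + 1344.48 + 27613.17 + 2749.41 = 35695.44
L = 38283.8 / 35695.44 × 100 = 107.2512
Paasche component (current-period weights):
ΣP(Period 1)Q(Period 1) = 163.34×40 + 397.22×3 + 3104.40×8 + 373.90×7 = 6533.6 + 1191.66 + 24835.2 + 2617.3 = 35177.76
ΣP(Period 0)Q(Period 1) = 120.86×40 + 336.12×3 + 3068.13×8 + 305.49×7 = 4834.4 + 1008.36 + 24545.04 + 2138.43 = 32526.23
P = 35177.76 / 32526.23 × 100 = 108.1520
Fisher = √(L × P) = √(107.2512 × 108.1520) = 107.7007

107.70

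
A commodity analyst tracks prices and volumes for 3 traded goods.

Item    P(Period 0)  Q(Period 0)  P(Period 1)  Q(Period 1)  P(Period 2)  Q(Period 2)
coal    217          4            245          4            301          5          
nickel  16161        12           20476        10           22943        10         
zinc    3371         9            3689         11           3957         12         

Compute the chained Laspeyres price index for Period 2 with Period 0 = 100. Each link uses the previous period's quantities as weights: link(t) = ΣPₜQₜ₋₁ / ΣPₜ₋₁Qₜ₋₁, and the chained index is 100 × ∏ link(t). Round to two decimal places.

Link Period 0→Period 1:
ΣP(Period 1)Q(Period 0) = 245×4 + 20476×12 + 3689×9 = 980 + 245712 + 33201 = 279893
ΣP(Period 0)Q(Period 0) = 217×4 + 16161×12 + 3371×9 = 868 + 193932 + 30339 = 225139
link = 279893/225139 = 1.243201
Link Period 1→Period 2:
ΣP(Period 2)Q(Period 1) = 301×4 + 22943×10 + 3957×11 = 1204 + 229430 + 43527 = 274161
ΣP(Period 1)Q(Period 1) = 245×4 + 20476×10 + 3689×11 = 980 + 204760 + 40579 = 246319
link = 274161/246319 = 1.113032
Chained index = 100 × 1.243201 × 1.113032 = 138.3723

138.37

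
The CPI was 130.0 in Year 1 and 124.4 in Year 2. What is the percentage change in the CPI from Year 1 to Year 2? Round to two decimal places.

-4.31%

Change = (124.4 − 130.0) / 130.0 × 100
       = -5.6 / 130.0 × 100 = -4.3077%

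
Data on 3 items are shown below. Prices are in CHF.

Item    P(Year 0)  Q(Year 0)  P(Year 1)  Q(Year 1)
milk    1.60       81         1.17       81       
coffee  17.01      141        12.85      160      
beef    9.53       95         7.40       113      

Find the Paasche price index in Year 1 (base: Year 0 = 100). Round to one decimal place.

76.0

Paasche price index uses current-period quantities as weights.
ΣP(Year 1)·Q(Year 1) = 1.17×81 + 12.85×160 + 7.40×113 = 94.77 + 2056 + 836.2 = 2986.97
ΣP(Year 0)·Q(Year 1) = 1.60×81 + 17.01×160 + 9.53×113 = 129.6 + 2721.6 + 1076.89 = 3928.09
Index = 2986.97 / 3928.09 × 100 = 76.0413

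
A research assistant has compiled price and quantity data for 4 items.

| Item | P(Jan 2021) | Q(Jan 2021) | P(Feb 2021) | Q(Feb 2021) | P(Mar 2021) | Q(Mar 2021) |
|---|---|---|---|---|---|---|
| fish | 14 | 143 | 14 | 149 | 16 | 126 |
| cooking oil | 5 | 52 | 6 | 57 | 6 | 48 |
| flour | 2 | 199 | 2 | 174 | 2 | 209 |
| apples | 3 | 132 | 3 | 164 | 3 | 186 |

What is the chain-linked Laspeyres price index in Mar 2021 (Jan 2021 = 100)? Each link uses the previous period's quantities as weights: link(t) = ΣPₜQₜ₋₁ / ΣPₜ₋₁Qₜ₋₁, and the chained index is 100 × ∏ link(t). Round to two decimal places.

Link Jan 2021→Feb 2021:
ΣP(Feb 2021)Q(Jan 2021) = 14×143 + 6×52 + 2×199 + 3×132 = 2002 + 312 + 398 + 396 = 3108
ΣP(Jan 2021)Q(Jan 2021) = 14×143 + 5×52 + 2×199 + 3×132 = 2002 + 260 + 398 + 396 = 3056
link = 3108/3056 = 1.017016
Link Feb 2021→Mar 2021:
ΣP(Mar 2021)Q(Feb 2021) = 16×149 + 6×57 + 2×174 + 3×164 = 2384 + 342 + 348 + 492 = 3566
ΣP(Feb 2021)Q(Feb 2021) = 14×149 + 6×57 + 2×174 + 3×164 = 2086 + 342 + 348 + 492 = 3268
link = 3566/3268 = 1.091187
Chained index = 100 × 1.017016 × 1.091187 = 110.9755

110.98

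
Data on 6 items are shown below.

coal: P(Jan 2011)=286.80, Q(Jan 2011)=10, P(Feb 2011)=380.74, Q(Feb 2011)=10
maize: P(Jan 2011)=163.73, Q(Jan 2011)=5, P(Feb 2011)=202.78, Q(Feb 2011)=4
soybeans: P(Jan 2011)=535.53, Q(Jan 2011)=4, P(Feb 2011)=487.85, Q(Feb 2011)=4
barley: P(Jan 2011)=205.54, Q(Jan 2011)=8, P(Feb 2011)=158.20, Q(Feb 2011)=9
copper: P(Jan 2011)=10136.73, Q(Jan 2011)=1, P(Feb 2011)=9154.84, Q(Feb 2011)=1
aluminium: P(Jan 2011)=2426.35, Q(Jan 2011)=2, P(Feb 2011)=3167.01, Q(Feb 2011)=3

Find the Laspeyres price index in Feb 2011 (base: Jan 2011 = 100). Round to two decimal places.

104.74

Laspeyres price index uses base-period quantities as weights.
ΣP(Feb 2011)·Q(Jan 2011) = 380.74×10 + 202.78×5 + 487.85×4 + 158.20×8 + 9154.84×1 + 3167.01×2 = 3807.4 + 1013.9 + 1951.4 + 1265.6 + 9154.84 + 6334.02 = 23527.16
ΣP(Jan 2011)·Q(Jan 2011) = 286.80×10 + 163.73×5 + 535.53×4 + 205.54×8 + 10136.73×1 + 2426.35×2 = 2868 + 818.65 + 2142.12 + 1644.32 + 10136.73 + 4852.7 = 22462.52
Index = 23527.16 / 22462.52 × 100 = 104.7396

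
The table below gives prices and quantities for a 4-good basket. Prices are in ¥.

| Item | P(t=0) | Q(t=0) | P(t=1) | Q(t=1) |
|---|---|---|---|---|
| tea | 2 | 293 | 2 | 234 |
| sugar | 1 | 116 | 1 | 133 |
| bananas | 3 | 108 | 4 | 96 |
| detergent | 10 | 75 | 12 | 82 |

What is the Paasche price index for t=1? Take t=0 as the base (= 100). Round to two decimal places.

115.21

Paasche price index uses current-period quantities as weights.
ΣP(t=1)·Q(t=1) = 2×234 + 1×133 + 4×96 + 12×82 = 468 + 133 + 384 + 984 = 1969
ΣP(t=0)·Q(t=1) = 2×234 + 1×133 + 3×96 + 10×82 = 468 + 133 + 288 + 820 = 1709
Index = 1969 / 1709 × 100 = 115.2136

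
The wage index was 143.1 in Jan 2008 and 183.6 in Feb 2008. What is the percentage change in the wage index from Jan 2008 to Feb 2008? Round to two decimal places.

28.30%

Change = (183.6 − 143.1) / 143.1 × 100
       = 40.5 / 143.1 × 100 = 28.3019%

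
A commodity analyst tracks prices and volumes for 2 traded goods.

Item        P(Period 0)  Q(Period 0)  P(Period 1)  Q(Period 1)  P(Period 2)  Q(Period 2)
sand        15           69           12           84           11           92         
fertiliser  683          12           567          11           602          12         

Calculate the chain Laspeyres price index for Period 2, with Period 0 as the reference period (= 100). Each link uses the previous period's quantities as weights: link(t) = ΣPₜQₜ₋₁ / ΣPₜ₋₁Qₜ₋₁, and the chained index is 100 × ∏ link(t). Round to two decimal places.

Link Period 0→Period 1:
ΣP(Period 1)Q(Period 0) = 12×69 + 567×12 = 828 + 6804 = 7632
ΣP(Period 0)Q(Period 0) = 15×69 + 683×12 = 1035 + 8196 = 9231
link = 7632/9231 = 0.826779
Link Period 1→Period 2:
ΣP(Period 2)Q(Period 1) = 11×84 + 602×11 = 924 + 6622 = 7546
ΣP(Period 1)Q(Period 1) = 12×84 + 567×11 = 1008 + 6237 = 7245
link = 7546/7245 = 1.041546
Chained index = 100 × 0.826779 × 1.041546 = 86.1129

86.11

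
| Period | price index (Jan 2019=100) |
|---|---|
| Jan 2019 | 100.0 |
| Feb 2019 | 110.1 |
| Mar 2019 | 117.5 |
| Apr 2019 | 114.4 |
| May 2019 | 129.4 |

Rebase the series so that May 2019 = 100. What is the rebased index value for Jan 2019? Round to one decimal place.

77.3

Rebased(Jan 2019) = 100.0 / 129.4 × 100 = 77.2798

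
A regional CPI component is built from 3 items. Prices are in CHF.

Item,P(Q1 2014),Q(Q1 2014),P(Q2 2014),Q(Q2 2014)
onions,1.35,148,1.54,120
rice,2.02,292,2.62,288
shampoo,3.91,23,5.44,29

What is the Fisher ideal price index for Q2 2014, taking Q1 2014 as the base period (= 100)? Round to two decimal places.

Laspeyres component (base-period weights):
ΣP(Q2 2014)Q(Q1 2014) = 1.54×148 + 2.62×292 + 5.44×23 = 227.92 + 765.04 + 125.12 = 1118.08
ΣP(Q1 2014)Q(Q1 2014) = 1.35×148 + 2.02×292 + 3.91×23 = 199.8 + 589.84 + 89.93 = 879.57
L = 1118.08 / 879.57 × 100 = 127.1167
Paasche component (current-period weights):
ΣP(Q2 2014)Q(Q2 2014) = 1.54×120 + 2.62×288 + 5.44×29 = 184.8 + 754.56 + 157.76 = 1097.12
ΣP(Q1 2014)Q(Q2 2014) = 1.35×120 + 2.02×288 + 3.91×29 = 162 + 581.76 + 113.39 = 857.15
P = 1097.12 / 857.15 × 100 = 127.9963
Fisher = √(L × P) = √(127.1167 × 127.9963) = 127.5557

127.56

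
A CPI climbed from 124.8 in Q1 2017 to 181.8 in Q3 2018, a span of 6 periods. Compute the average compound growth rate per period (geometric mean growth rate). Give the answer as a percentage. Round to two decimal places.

Growth factor = (181.8/124.8)^(1/6) = (1.456731)^(1/6) = 1.064706
Growth rate = 1.064706 − 1 = 0.064706 = 6.4706%

6.47%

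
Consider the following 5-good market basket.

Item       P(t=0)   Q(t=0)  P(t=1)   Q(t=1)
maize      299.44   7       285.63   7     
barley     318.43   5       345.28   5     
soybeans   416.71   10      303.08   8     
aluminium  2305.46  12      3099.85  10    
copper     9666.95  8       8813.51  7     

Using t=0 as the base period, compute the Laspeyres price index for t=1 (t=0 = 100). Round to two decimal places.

101.42

Laspeyres price index uses base-period quantities as weights.
ΣP(t=1)·Q(t=0) = 285.63×7 + 345.28×5 + 303.08×10 + 3099.85×12 + 8813.51×8 = 1999.41 + 1726.4 + 3030.8 + 37198.2 + 70508.08 = 114462.89
ΣP(t=0)·Q(t=0) = 299.44×7 + 318.43×5 + 416.71×10 + 2305.46×12 + 9666.95×8 = 2096.08 + 1592.15 + 4167.1 + 27665.52 + 77335.6 = 112856.45
Index = 114462.89 / 112856.45 × 100 = 101.4234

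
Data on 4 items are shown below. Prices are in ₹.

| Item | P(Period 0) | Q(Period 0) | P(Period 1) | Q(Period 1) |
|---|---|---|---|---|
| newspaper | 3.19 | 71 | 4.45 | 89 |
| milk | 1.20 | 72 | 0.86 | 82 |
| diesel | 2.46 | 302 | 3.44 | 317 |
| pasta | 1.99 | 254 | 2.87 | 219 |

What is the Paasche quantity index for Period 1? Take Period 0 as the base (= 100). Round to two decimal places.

101.86

Paasche quantity index uses current-period prices as weights.
ΣP(Period 1)·Q(Period 1) = 4.45×89 + 0.86×82 + 3.44×317 + 2.87×219 = 396.05 + 70.52 + 1090.48 + 628.53 = 2185.58
ΣP(Period 1)·Q(Period 0) = 4.45×71 + 0.86×72 + 3.44×302 + 2.87×254 = 315.95 + 61.92 + 1038.88 + 728.98 = 2145.73
Index = 2185.58 / 2145.73 × 100 = 101.8572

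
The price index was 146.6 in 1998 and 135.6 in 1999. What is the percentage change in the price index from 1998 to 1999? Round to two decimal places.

-7.50%

Change = (135.6 − 146.6) / 146.6 × 100
       = -11.0 / 146.6 × 100 = -7.5034%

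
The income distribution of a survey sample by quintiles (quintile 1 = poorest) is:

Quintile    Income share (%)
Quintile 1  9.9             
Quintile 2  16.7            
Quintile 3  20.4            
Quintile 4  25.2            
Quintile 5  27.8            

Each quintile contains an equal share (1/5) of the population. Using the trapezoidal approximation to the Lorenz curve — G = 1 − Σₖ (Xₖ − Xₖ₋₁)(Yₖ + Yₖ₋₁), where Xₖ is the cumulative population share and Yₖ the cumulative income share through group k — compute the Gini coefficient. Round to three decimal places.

0.177

Cumulative income shares Yₖ: 0.0990, 0.2660, 0.4700, 0.7220, 1.0000
Σ (Xₖ−Xₖ₋₁)(Yₖ+Yₖ₋₁) = (1/5)(0.0990+0.0000) + (1/5)(0.2660+0.0990) + (1/5)(0.4700+0.2660) + (1/5)(0.7220+0.4700) + (1/5)(1.0000+0.7220)
  = 0.0198 + 0.0730 + 0.1472 + 0.2384 + 0.3444 = 0.8228
G = 1 − 0.8228 = 0.1772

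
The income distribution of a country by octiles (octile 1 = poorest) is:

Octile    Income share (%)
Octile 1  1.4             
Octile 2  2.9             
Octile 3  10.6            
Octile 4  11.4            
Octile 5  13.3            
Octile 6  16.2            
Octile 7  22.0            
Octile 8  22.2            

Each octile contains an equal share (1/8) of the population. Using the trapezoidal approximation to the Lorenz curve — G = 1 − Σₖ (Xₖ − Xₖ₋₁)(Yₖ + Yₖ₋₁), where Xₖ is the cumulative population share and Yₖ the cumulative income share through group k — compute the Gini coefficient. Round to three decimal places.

Cumulative income shares Yₖ: 0.0140, 0.0430, 0.1490, 0.2630, 0.3960, 0.5580, 0.7780, 1.0000
Σ (Xₖ−Xₖ₋₁)(Yₖ+Yₖ₋₁) = (1/8)(0.0140+0.0000) + (1/8)(0.0430+0.0140) + (1/8)(0.1490+0.0430) + (1/8)(0.2630+0.1490) + (1/8)(0.3960+0.2630) + (1/8)(0.5580+0.3960) + (1/8)(0.7780+0.5580) + (1/8)(1.0000+0.7780)
  = 0.0017 + 0.0071 + 0.0240 + 0.0515 + 0.0824 + 0.1193 + 0.1670 + 0.2223 = 0.6753
G = 1 − 0.6753 = 0.3247

0.325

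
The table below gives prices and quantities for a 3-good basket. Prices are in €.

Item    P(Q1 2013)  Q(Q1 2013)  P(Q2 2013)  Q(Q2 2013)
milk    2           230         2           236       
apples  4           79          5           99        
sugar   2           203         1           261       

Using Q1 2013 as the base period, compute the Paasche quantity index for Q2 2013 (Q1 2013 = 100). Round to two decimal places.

116.07

Paasche quantity index uses current-period prices as weights.
ΣP(Q2 2013)·Q(Q2 2013) = 2×236 + 5×99 + 1×261 = 472 + 495 + 261 = 1228
ΣP(Q2 2013)·Q(Q1 2013) = 2×230 + 5×79 + 1×203 = 460 + 395 + 203 = 1058
Index = 1228 / 1058 × 100 = 116.0681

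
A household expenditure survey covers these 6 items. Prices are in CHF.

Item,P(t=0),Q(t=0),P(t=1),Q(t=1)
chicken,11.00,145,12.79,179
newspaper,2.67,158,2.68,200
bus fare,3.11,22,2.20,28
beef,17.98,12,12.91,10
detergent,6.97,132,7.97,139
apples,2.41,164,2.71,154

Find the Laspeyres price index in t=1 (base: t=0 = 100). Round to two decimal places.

Laspeyres price index uses base-period quantities as weights.
ΣP(t=1)·Q(t=0) = 12.79×145 + 2.68×158 + 2.20×22 + 12.91×12 + 7.97×132 + 2.71×164 = 1854.55 + 423.44 + 48.4 + 154.92 + 1052.04 + 444.44 = 3977.79
ΣP(t=0)·Q(t=0) = 11.00×145 + 2.67×158 + 3.11×22 + 17.98×12 + 6.97×132 + 2.41×164 = 1595 + 421.86 + 68.42 + 215.76 + 920.04 + 395.24 = 3616.32
Index = 3977.79 / 3616.32 × 100 = 109.9955

110.00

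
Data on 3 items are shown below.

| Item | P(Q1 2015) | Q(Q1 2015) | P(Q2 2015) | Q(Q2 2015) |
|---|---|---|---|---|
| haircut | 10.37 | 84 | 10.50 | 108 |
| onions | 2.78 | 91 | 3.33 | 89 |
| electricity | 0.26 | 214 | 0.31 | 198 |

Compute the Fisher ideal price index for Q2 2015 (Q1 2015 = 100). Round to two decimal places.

Laspeyres component (base-period weights):
ΣP(Q2 2015)Q(Q1 2015) = 10.50×84 + 3.33×91 + 0.31×214 = 882 + 303.03 + 66.34 = 1251.37
ΣP(Q1 2015)Q(Q1 2015) = 10.37×84 + 2.78×91 + 0.26×214 = 871.08 + 252.98 + 55.64 = 1179.7
L = 1251.37 / 1179.7 × 100 = 106.0753
Paasche component (current-period weights):
ΣP(Q2 2015)Q(Q2 2015) = 10.50×108 + 3.33×89 + 0.31×198 = 1134 + 296.37 + 61.38 = 1491.75
ΣP(Q1 2015)Q(Q2 2015) = 10.37×108 + 2.78×89 + 0.26×198 = 1119.96 + 247.42 + 51.48 = 1418.86
P = 1491.75 / 1418.86 × 100 = 105.1372
Fisher = √(L × P) = √(106.0753 × 105.1372) = 105.6052

105.61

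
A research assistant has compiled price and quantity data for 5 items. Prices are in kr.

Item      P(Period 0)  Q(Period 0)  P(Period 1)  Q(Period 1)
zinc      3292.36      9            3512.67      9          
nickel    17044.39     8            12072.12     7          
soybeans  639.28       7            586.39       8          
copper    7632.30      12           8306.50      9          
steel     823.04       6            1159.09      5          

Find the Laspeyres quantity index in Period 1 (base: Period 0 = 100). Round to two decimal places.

Laspeyres quantity index uses base-period prices as weights.
ΣP(Period 0)·Q(Period 1) = 3292.36×9 + 17044.39×7 + 639.28×8 + 7632.30×9 + 823.04×5 = 29631.24 + 119310.73 + 5114.24 + 68690.7 + 4115.2 = 226862.11
ΣP(Period 0)·Q(Period 0) = 3292.36×9 + 17044.39×8 + 639.28×7 + 7632.30×12 + 823.04×6 = 29631.24 + 136355.12 + 4474.96 + 91587.6 + 4938.24 = 266987.16
Index = 226862.11 / 266987.16 × 100 = 84.9712

84.97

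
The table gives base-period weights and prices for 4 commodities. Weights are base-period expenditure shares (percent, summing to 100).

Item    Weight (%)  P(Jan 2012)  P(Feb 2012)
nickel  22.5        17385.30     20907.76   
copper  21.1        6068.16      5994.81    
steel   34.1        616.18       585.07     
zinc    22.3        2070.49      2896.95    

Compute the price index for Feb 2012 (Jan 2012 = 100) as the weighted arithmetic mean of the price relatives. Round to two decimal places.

nickel: 22.5 × (20907.76/17385.30) = 22.5 × 1.202611 = 27.0588
copper: 21.1 × (5994.81/6068.16) = 21.1 × 0.987912 = 20.8449
steel: 34.1 × (585.07/616.18) = 34.1 × 0.949512 = 32.3783
zinc: 22.3 × (2896.95/2070.49) = 22.3 × 1.399162 = 31.2013
Index = Σ wᵢ·(p₁ᵢ/p₀ᵢ) = 27.0588 + 20.8449 + 32.3783 + 31.2013 = 111.4834

111.48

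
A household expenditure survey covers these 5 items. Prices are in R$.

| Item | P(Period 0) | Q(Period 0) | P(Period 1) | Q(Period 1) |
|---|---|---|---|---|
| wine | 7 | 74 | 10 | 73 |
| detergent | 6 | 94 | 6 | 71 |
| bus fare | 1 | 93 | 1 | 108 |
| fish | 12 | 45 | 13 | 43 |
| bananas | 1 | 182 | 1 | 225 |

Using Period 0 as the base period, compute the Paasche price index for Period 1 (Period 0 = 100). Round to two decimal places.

114.67

Paasche price index uses current-period quantities as weights.
ΣP(Period 1)·Q(Period 1) = 10×73 + 6×71 + 1×108 + 13×43 + 1×225 = 730 + 426 + 108 + 559 + 225 = 2048
ΣP(Period 0)·Q(Period 1) = 7×73 + 6×71 + 1×108 + 12×43 + 1×225 = 511 + 426 + 108 + 516 + 225 = 1786
Index = 2048 / 1786 × 100 = 114.6697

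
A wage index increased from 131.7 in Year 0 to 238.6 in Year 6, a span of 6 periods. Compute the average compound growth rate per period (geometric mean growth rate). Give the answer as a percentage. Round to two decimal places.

10.41%

Growth factor = (238.6/131.7)^(1/6) = (1.811693)^(1/6) = 1.104114
Growth rate = 1.104114 − 1 = 0.104114 = 10.4114%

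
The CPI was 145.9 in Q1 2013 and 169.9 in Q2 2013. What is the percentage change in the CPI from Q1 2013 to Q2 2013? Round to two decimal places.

16.45%

Change = (169.9 − 145.9) / 145.9 × 100
       = 24.0 / 145.9 × 100 = 16.4496%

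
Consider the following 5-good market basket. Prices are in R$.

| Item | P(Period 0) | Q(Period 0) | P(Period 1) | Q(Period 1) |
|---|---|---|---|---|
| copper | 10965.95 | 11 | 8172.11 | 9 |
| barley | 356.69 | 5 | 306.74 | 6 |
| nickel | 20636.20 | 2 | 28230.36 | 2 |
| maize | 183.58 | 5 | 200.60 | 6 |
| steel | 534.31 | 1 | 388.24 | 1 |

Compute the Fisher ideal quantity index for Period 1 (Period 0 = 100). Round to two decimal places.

Laspeyres component (base-period weights):
ΣP(Period 0)Q(Period 1) = 10965.95×9 + 356.69×6 + 20636.20×2 + 183.58×6 + 534.31×1 = 98693.55 + 2140.14 + 41272.4 + 1101.48 + 534.31 = 143741.88
ΣP(Period 0)Q(Period 0) = 10965.95×11 + 356.69×5 + 20636.20×2 + 183.58×5 + 534.31×1 = 120625.45 + 1783.45 + 41272.4 + 917.9 + 534.31 = 165133.51
L = 143741.88 / 165133.51 × 100 = 87.0459
Paasche component (current-period weights):
ΣP(Period 1)Q(Period 1) = 8172.11×9 + 306.74×6 + 28230.36×2 + 200.60×6 + 388.24×1 = 73548.99 + 1840.44 + 56460.72 + 1203.6 + 388.24 = 133441.99
ΣP(Period 1)Q(Period 0) = 8172.11×11 + 306.74×5 + 28230.36×2 + 200.60×5 + 388.24×1 = 89893.21 + 1533.7 + 56460.72 + 1003 + 388.24 = 149278.87
P = 133441.99 / 149278.87 × 100 = 89.3911
Fisher = √(L × P) = √(87.0459 × 89.3911) = 88.2107

88.21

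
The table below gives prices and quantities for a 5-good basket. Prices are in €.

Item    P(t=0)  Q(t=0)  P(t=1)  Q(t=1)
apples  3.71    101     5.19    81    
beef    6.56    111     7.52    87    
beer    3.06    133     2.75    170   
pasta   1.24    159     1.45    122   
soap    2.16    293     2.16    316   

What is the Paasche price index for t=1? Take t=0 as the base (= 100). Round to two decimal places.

107.92

Paasche price index uses current-period quantities as weights.
ΣP(t=1)·Q(t=1) = 5.19×81 + 7.52×87 + 2.75×170 + 1.45×122 + 2.16×316 = 420.39 + 654.24 + 467.5 + 176.9 + 682.56 = 2401.59
ΣP(t=0)·Q(t=1) = 3.71×81 + 6.56×87 + 3.06×170 + 1.24×122 + 2.16×316 = 300.51 + 570.72 + 520.2 + 151.28 + 682.56 = 2225.27
Index = 2401.59 / 2225.27 × 100 = 107.9235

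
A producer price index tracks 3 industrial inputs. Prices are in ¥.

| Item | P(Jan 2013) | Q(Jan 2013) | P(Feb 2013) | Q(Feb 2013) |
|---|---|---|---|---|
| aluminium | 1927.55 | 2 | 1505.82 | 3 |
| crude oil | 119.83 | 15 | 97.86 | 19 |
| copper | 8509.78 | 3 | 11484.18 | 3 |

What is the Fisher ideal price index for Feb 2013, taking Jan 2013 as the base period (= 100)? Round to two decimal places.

Laspeyres component (base-period weights):
ΣP(Feb 2013)Q(Jan 2013) = 1505.82×2 + 97.86×15 + 11484.18×3 = 3011.64 + 1467.9 + 34452.54 = 38932.08
ΣP(Jan 2013)Q(Jan 2013) = 1927.55×2 + 119.83×15 + 8509.78×3 = 3855.1 + 1797.45 + 25529.34 = 31181.89
L = 38932.08 / 31181.89 × 100 = 124.8548
Paasche component (current-period weights):
ΣP(Feb 2013)Q(Feb 2013) = 1505.82×3 + 97.86×19 + 11484.18×3 = 4517.46 + 1859.34 + 34452.54 = 40829.34
ΣP(Jan 2013)Q(Feb 2013) = 1927.55×3 + 119.83×19 + 8509.78×3 = 5782.65 + 2276.77 + 25529.34 = 33588.76
P = 40829.34 / 33588.76 × 100 = 121.5566
Fisher = √(L × P) = √(124.8548 × 121.5566) = 123.1946

123.19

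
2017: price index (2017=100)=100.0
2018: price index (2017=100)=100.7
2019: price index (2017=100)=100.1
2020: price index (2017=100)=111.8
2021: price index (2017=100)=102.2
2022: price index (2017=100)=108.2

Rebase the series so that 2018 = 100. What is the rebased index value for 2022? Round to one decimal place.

Rebased(2022) = 108.2 / 100.7 × 100 = 107.4479

107.4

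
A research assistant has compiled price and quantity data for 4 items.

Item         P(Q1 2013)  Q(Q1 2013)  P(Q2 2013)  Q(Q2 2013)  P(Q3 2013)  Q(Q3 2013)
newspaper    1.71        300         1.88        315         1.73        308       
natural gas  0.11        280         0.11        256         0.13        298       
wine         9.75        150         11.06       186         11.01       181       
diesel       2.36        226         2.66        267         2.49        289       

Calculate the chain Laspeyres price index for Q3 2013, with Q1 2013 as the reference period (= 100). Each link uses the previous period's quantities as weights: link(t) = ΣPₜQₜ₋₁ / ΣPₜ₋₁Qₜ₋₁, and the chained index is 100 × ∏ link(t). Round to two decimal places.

Link Q1 2013→Q2 2013:
ΣP(Q2 2013)Q(Q1 2013) = 1.88×300 + 0.11×280 + 11.06×150 + 2.66×226 = 564 + 30.8 + 1659 + 601.16 = 2854.96
ΣP(Q1 2013)Q(Q1 2013) = 1.71×300 + 0.11×280 + 9.75×150 + 2.36×226 = 513 + 30.8 + 1462.5 + 533.36 = 2539.66
link = 2854.96/2539.66 = 1.124150
Link Q2 2013→Q3 2013:
ΣP(Q3 2013)Q(Q2 2013) = 1.73×315 + 0.13×256 + 11.01×186 + 2.49×267 = 544.95 + 33.28 + 2047.86 + 664.83 = 3290.92
ΣP(Q2 2013)Q(Q2 2013) = 1.88×315 + 0.11×256 + 11.06×186 + 2.66×267 = 592.2 + 28.16 + 2057.16 + 710.22 = 3387.74
link = 3290.92/3387.74 = 0.971420
Chained index = 100 × 1.124150 × 0.971420 = 109.2023

109.20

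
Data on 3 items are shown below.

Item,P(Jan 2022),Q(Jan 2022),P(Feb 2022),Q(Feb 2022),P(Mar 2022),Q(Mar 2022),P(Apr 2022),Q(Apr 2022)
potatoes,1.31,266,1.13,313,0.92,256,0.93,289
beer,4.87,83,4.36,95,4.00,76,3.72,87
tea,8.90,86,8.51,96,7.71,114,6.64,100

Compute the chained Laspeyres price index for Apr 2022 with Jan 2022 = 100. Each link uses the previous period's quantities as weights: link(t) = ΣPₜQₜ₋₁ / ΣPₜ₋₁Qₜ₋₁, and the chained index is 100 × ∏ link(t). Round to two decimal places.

Link Jan 2022→Feb 2022:
ΣP(Feb 2022)Q(Jan 2022) = 1.13×266 + 4.36×83 + 8.51×86 = 300.58 + 361.88 + 731.86 = 1394.32
ΣP(Jan 2022)Q(Jan 2022) = 1.31×266 + 4.87×83 + 8.90×86 = 348.46 + 404.21 + 765.4 = 1518.07
link = 1394.32/1518.07 = 0.918482
Link Feb 2022→Mar 2022:
ΣP(Mar 2022)Q(Feb 2022) = 0.92×313 + 4.00×95 + 7.71×96 = 287.96 + 380 + 740.16 = 1408.12
ΣP(Feb 2022)Q(Feb 2022) = 1.13×313 + 4.36×95 + 8.51×96 = 353.69 + 414.2 + 816.96 = 1584.85
link = 1408.12/1584.85 = 0.888488
Link Mar 2022→Apr 2022:
ΣP(Apr 2022)Q(Mar 2022) = 0.93×256 + 3.72×76 + 6.64×114 = 238.08 + 282.72 + 756.96 = 1277.76
ΣP(Mar 2022)Q(Mar 2022) = 0.92×256 + 4.00×76 + 7.71×114 = 235.52 + 304 + 878.94 = 1418.46
link = 1277.76/1418.46 = 0.900808
Chained index = 100 × 0.918482 × 0.888488 × 0.900808 = 73.5113

73.51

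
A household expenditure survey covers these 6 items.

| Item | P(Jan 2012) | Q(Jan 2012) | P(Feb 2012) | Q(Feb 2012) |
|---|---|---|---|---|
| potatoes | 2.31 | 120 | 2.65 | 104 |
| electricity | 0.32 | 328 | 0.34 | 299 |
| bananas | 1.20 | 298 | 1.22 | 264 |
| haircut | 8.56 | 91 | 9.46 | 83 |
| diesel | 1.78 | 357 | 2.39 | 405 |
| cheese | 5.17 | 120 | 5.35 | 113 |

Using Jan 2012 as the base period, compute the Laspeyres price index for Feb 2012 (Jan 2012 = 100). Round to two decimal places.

Laspeyres price index uses base-period quantities as weights.
ΣP(Feb 2012)·Q(Jan 2012) = 2.65×120 + 0.34×328 + 1.22×298 + 9.46×91 + 2.39×357 + 5.35×120 = 318 + 111.52 + 363.56 + 860.86 + 853.23 + 642 = 3149.17
ΣP(Jan 2012)·Q(Jan 2012) = 2.31×120 + 0.32×328 + 1.20×298 + 8.56×91 + 1.78×357 + 5.17×120 = 277.2 + 104.96 + 357.6 + 778.96 + 635.46 + 620.4 = 2774.58
Index = 3149.17 / 2774.58 × 100 = 113.5008

113.50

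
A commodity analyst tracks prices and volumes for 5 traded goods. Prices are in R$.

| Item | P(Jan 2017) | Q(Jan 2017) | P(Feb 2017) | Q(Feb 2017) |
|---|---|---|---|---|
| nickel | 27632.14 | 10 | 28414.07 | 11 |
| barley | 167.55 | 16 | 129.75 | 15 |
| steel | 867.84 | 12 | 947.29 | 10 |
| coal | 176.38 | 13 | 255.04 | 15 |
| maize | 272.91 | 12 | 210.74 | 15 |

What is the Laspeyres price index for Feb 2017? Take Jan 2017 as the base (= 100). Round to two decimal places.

Laspeyres price index uses base-period quantities as weights.
ΣP(Feb 2017)·Q(Jan 2017) = 28414.07×10 + 129.75×16 + 947.29×12 + 255.04×13 + 210.74×12 = 284140.7 + 2076 + 11367.48 + 3315.52 + 2528.88 = 303428.58
ΣP(Jan 2017)·Q(Jan 2017) = 27632.14×10 + 167.55×16 + 867.84×12 + 176.38×13 + 272.91×12 = 276321.4 + 2680.8 + 10414.08 + 2292.94 + 3274.92 = 294984.14
Index = 303428.58 / 294984.14 × 100 = 102.8627

102.86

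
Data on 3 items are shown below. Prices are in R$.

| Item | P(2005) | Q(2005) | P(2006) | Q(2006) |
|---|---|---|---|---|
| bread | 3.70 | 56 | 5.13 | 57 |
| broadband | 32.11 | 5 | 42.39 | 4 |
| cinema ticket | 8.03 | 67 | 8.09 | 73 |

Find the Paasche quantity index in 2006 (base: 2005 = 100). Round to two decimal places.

Paasche quantity index uses current-period prices as weights.
ΣP(2006)·Q(2006) = 5.13×57 + 42.39×4 + 8.09×73 = 292.41 + 169.56 + 590.57 = 1052.54
ΣP(2006)·Q(2005) = 5.13×56 + 42.39×5 + 8.09×67 = 287.28 + 211.95 + 542.03 = 1041.26
Index = 1052.54 / 1041.26 × 100 = 101.0833

101.08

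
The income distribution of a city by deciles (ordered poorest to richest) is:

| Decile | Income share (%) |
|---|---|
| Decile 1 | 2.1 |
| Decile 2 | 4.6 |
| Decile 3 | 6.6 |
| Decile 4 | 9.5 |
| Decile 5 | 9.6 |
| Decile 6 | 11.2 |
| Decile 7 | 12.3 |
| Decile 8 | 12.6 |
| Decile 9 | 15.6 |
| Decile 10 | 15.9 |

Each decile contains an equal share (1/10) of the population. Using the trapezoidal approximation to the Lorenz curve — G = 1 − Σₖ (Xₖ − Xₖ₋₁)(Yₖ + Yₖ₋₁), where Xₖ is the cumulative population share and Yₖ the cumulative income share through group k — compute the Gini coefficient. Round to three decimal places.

Cumulative income shares Yₖ: 0.0210, 0.0670, 0.1330, 0.2280, 0.3240, 0.4360, 0.5590, 0.6850, 0.8410, 1.0000
Σ (Xₖ−Xₖ₋₁)(Yₖ+Yₖ₋₁) = (1/10)(0.0210+0.0000) + (1/10)(0.0670+0.0210) + (1/10)(0.1330+0.0670) + (1/10)(0.2280+0.1330) + (1/10)(0.3240+0.2280) + (1/10)(0.4360+0.3240) + (1/10)(0.5590+0.4360) + (1/10)(0.6850+0.5590) + (1/10)(0.8410+0.6850) + (1/10)(1.0000+0.8410)
  = 0.0021 + 0.0088 + 0.0200 + 0.0361 + 0.0552 + 0.0760 + 0.0995 + 0.1244 + 0.1526 + 0.1841 = 0.7588
G = 1 − 0.7588 = 0.2412

0.241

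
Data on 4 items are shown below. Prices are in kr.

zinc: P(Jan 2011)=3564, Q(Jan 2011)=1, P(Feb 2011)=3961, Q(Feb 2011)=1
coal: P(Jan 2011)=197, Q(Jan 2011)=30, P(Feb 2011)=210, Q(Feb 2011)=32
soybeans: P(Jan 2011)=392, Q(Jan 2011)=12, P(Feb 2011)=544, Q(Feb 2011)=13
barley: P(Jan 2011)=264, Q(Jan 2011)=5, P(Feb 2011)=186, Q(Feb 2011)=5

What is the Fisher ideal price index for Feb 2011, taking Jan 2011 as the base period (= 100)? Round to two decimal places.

114.53

Laspeyres component (base-period weights):
ΣP(Feb 2011)Q(Jan 2011) = 3961×1 + 210×30 + 544×12 + 186×5 = 3961 + 6300 + 6528 + 930 = 17719
ΣP(Jan 2011)Q(Jan 2011) = 3564×1 + 197×30 + 392×12 + 264×5 = 3564 + 5910 + 4704 + 1320 = 15498
L = 17719 / 15498 × 100 = 114.3309
Paasche component (current-period weights):
ΣP(Feb 2011)Q(Feb 2011) = 3961×1 + 210×32 + 544×13 + 186×5 = 3961 + 6720 + 7072 + 930 = 18683
ΣP(Jan 2011)Q(Feb 2011) = 3564×1 + 197×32 + 392×13 + 264×5 = 3564 + 6304 + 5096 + 1320 = 16284
P = 18683 / 16284 × 100 = 114.7323
Fisher = √(L × P) = √(114.3309 × 114.7323) = 114.5314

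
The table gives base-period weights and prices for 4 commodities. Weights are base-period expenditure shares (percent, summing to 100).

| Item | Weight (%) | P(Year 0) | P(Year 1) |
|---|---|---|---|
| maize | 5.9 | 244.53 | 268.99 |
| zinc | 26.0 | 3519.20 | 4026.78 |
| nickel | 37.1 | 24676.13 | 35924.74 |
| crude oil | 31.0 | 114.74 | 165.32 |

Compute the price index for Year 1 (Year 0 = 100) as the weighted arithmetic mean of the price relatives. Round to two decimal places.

maize: 5.9 × (268.99/244.53) = 5.9 × 1.100029 = 6.4902
zinc: 26.0 × (4026.78/3519.20) = 26.0 × 1.144232 = 29.7500
nickel: 37.1 × (35924.74/24676.13) = 37.1 × 1.455850 = 54.0120
crude oil: 31.0 × (165.32/114.74) = 31.0 × 1.440823 = 44.6655
Index = Σ wᵢ·(p₁ᵢ/p₀ᵢ) = 6.4902 + 29.7500 + 54.0120 + 44.6655 = 134.9177

134.92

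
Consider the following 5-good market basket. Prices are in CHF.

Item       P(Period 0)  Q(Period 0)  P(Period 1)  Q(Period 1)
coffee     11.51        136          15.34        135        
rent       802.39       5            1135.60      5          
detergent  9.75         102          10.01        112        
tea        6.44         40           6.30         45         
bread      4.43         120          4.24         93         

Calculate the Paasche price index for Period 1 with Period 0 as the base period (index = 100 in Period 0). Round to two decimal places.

Paasche price index uses current-period quantities as weights.
ΣP(Period 1)·Q(Period 1) = 15.34×135 + 1135.60×5 + 10.01×112 + 6.30×45 + 4.24×93 = 2070.9 + 5678 + 1121.12 + 283.5 + 394.32 = 9547.84
ΣP(Period 0)·Q(Period 1) = 11.51×135 + 802.39×5 + 9.75×112 + 6.44×45 + 4.43×93 = 1553.85 + 4011.95 + 1092 + 289.8 + 411.99 = 7359.59
Index = 9547.84 / 7359.59 × 100 = 129.7333

129.73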